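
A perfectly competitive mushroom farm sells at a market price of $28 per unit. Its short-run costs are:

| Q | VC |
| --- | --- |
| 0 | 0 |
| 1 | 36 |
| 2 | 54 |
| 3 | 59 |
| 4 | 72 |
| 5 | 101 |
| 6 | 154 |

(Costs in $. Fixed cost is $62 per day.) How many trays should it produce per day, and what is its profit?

Profit at each row (π = 28Q − TC): Q=0: -62; Q=1: -70; Q=2: -60; Q=3: -37; Q=4: -22; Q=5: -23; Q=6: -48.
Profit is maximized at Q = 4. AVC there is 72/4 = $18 ≤ P, so producing beats shutting down (which would give -$62).

Q = 4; profit = -$22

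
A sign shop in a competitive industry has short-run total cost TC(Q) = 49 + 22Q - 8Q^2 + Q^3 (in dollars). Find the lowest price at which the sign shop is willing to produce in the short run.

$6 per unit

The firm shuts down when price falls below the minimum of average variable cost. AVC = VC/Q = 22 - 8Q + Q^2.
At the minimum of AVC, MC = AVC. MC = 22 - 16Q + 3Q^2; setting MC = AVC gives 2Q^2 - 8Q = 0, so Q = 4. min AVC = 6.
So the shutdown price is $6.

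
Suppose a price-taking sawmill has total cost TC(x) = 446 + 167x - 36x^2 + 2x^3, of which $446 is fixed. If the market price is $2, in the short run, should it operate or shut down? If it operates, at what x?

Strip out fixed cost: VC = 167x - 36x^2 + 2x^3. Then AVC = 167 - 36x + 2x^2 and MC = 167 - 72x + 6x^2.
AVC hits its minimum where MC = AVC, at x = 9, giving min AVC = 167 - 36·9 + 2·9^2 = $5.
P = $2 lies below min AVC = $5; no output level covers variable cost.
Best response: produce nothing and absorb the $446 fixed cost.

Shut down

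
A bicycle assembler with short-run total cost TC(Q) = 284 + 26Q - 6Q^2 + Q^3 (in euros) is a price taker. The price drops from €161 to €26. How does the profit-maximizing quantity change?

AVC = 26 - 6Q + Q^2, minimized at Q = 3 where min AVC = €17. MC = 26 - 12Q + 3Q^2.
With P = €161 above the shutdown price, P = MC gives Q = 9.
At P = €26 ≥ min AVC, set P = MC: Q = 4. The firm stays open but cuts output.

Output falls from 9 to 4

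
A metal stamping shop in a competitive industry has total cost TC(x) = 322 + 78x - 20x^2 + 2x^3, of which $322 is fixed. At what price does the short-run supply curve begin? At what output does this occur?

The firm shuts down when price falls below the minimum of average variable cost. AVC = VC/x = 78 - 20x + 2x^2.
dAVC/dx = -20 + 4x = 0 gives x = 5. min AVC = 78 - 20·5 + 2·5^2 = 28.
So the shutdown price is $28.

$28 per unit, at x = 5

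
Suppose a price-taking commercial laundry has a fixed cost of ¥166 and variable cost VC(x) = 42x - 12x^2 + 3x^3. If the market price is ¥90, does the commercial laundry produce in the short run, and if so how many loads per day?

Produce at x = 4

Variable cost is VC = 42x - 12x^2 + 3x^3, so AVC = VC/x = 42 - 12x + 3x^2 and MC = dTC/dx = 42 - 24x + 9x^2.
AVC hits its minimum where MC = AVC, at x = 2, giving min AVC = 42 - 12·2 + 3·2^2 = ¥30.
Because ¥90 ≥ ¥30, revenue can cover variable cost; the firm operates.
Set P = MC: 90 = 42 - 24x + 9x^2 → -48 - 24x + 9x^2 = 0. The roots are x = -4/3 and x = 4; the profit-maximizing output is on the rising part of MC, so x* = 4.
Check: AVC at x = 4 is ¥42 ≤ P, so revenue covers variable cost.
Profit = P·x − TC = 90·4 − 334 = ¥26.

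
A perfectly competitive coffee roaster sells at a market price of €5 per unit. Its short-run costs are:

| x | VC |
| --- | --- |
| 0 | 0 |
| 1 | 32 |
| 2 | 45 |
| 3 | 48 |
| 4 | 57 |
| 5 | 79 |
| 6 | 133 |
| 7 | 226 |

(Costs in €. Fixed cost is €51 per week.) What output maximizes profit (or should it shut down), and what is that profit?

x = 0 (shut down); profit = -€51

Profit at each row (π = 5x − TC): x=0: -51; x=1: -78; x=2: -86; x=3: -84; x=4: -88; x=5: -105; x=6: -154; x=7: -242.
Profit is highest at x = 0. Equivalently, the lowest AVC in the table is 57/4 ≈ €14.25 at x = 4, and P = €5 falls below it — price never covers variable cost, so the firm shuts down and loses only its fixed cost.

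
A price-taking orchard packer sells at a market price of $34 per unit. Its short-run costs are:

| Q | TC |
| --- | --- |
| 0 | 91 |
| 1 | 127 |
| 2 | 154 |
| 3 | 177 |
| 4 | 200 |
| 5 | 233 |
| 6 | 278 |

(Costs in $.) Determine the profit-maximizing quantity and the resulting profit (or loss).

Q = 5; profit = -$63

Profit at each row (π = 34Q − TC): Q=0: -91; Q=1: -93; Q=2: -86; Q=3: -75; Q=4: -64; Q=5: -63; Q=6: -74.
Profit is maximized at Q = 5. AVC there is 142/5 = $28.40 ≤ P, so producing beats shutting down (which would give -$91).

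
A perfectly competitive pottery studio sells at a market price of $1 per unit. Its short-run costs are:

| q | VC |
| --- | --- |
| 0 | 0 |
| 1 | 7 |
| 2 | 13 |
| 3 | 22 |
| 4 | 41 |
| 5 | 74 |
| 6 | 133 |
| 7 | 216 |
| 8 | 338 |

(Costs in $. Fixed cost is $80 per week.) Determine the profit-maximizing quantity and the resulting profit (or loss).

Compute π = P·q − TC at each output: q=0: -80; q=1: -86; q=2: -91; q=3: -99; q=4: -117; q=5: -149; q=6: -207; q=7: -289; q=8: -410.
Profit is highest at q = 0. Equivalently, the lowest AVC in the table is 13/2 ≈ $6.50 at q = 2, and P = $1 falls below it — price never covers variable cost, so the firm shuts down and loses only its fixed cost.

q = 0 (shut down); profit = -$80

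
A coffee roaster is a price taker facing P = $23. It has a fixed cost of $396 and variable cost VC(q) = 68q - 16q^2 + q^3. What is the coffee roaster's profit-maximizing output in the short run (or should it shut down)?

Produce at q = 9

From TC, MC = TC'(q) = 68 - 32q + 3q^2 and AVC = VC/q = 68 - 16q + q^2.
AVC is minimized where dAVC/dq = -16 + 2q = 0, at q = 8; min AVC = 68 - 16·8 + 8^2 = $4.
Since P = $23 ≥ min AVC = $4, price covers variable cost and the firm should produce.
P = MC gives 45 - 32q + 3q^2 = 0, with roots 5/3 and 9. Take the larger (rising MC): q* = 9.
Check: AVC at q = 9 is $5 ≤ P, so revenue covers variable cost.
Profit = P·q − TC = 23·9 − 441 = -$234, a loss, but smaller than the $396 fixed cost the firm would lose by shutting down.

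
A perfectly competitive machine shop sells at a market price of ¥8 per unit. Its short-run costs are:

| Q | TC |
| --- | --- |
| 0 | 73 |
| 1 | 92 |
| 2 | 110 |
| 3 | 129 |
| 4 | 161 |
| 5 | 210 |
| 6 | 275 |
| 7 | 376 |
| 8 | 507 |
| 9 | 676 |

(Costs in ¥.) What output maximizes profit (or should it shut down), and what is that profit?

Tabulate TR − TC: Q=0: -73; Q=1: -84; Q=2: -94; Q=3: -105; Q=4: -129; Q=5: -170; Q=6: -227; Q=7: -320; Q=8: -443; Q=9: -604.
Profit is highest at Q = 0. Equivalently, the lowest AVC in the table is 37/2 ≈ ¥18.50 at Q = 2, and P = ¥8 falls below it — price never covers variable cost, so the firm shuts down and loses only its fixed cost.

Q = 0 (shut down); profit = -¥73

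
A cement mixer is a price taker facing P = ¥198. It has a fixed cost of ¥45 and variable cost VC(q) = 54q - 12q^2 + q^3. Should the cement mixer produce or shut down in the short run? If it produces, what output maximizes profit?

From TC, MC = TC'(q) = 54 - 24q + 3q^2 and AVC = VC/q = 54 - 12q + q^2.
The AVC parabola has its vertex at q = 12/2 = 6, where AVC = 54 - 12·6 + 6^2 = ¥18.
P = ¥198 exceeds min AVC = ¥18, so the firm stays open.
P = MC gives -144 - 24q + 3q^2 = 0, with roots -4 and 12. Take the larger (rising MC): q* = 12.
Check: AVC at q = 12 is ¥54 ≤ P, so revenue covers variable cost.
Profit = P·q − TC = 198·12 − 693 = ¥1683.

Produce at q = 12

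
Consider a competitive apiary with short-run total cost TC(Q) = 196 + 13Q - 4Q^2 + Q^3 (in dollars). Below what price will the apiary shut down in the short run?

$9 per unit

The firm shuts down when price falls below the minimum of average variable cost. AVC = VC/Q = 13 - 4Q + Q^2.
dAVC/dQ = -4 + 2Q = 0 gives Q = 2. min AVC = 13 - 4·2 + 2^2 = 9.
The firm shuts down for any P below $9.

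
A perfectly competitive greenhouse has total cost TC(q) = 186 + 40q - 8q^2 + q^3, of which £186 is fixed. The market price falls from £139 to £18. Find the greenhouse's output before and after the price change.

MC = 40 - 16q + 3q^2; the shutdown threshold is min AVC = £24 (at q = 4).
With P = £139 above the shutdown price, P = MC gives q = 9.
At P = £18 < min AVC = £24, price no longer covers variable cost at any output, so the firm shuts down: q = 0.

Output falls from 9 to 0 (the firm shuts down)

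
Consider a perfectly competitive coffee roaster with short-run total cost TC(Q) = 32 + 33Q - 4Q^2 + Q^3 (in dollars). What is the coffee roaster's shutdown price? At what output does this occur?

$29 per unit, at Q = 2

The firm shuts down when price falls below the minimum of average variable cost. AVC = VC/Q = 33 - 4Q + Q^2.
At the minimum of AVC, MC = AVC. MC = 33 - 8Q + 3Q^2; setting MC = AVC gives 2Q^2 - 4Q = 0, so Q = 2. min AVC = 29.
For P < $29 the firm produces nothing.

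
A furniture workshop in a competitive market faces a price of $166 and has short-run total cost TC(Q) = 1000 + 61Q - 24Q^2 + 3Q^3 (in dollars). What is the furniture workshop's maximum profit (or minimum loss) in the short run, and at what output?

Profit = -$118 at Q = 7

AVC = 61 - 24Q + 3Q^2; min AVC = $13 at Q = 4. Since P = $166 ≥ min AVC, the firm produces.
With MC = 61 - 48Q + 9Q^2, P = MC on the upward-sloping part at Q* = 7.
TR = 166·7 = 1162. TC = 1000 + 280 = 1280. Profit = 1162 − 1280 = -$118.
By producing, the firm covers all variable cost plus $882 of fixed cost; shutting down would lose the full $1000.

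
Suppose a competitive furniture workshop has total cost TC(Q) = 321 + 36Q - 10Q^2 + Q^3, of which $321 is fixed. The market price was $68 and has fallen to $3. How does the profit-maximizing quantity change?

AVC = 36 - 10Q + Q^2, minimized at Q = 5 where min AVC = $11. MC = 36 - 20Q + 3Q^2.
With P = $68 above the shutdown price, P = MC gives Q = 8.
At P = $3 < min AVC = $11, price no longer covers variable cost at any output, so the firm shuts down: Q = 0.

Output falls from 8 to 0 (the firm shuts down)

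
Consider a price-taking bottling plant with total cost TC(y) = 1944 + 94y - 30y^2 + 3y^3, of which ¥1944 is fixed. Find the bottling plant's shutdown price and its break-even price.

Shutdown price = ¥19; break-even price = ¥283

Shutdown price = min AVC. AVC = 94 - 30y + 3y^2, with vertex at y = 5 and minimum ¥19.
ATC = 1944/y + 94 - 30y + 3y^2. Setting dATC/dy = −1944/y^2 − 30 + 6y = 0 gives y = 9 (since 6·9^3 − 30·9^2 = 1944).
min ATC = 1944/9 + 94 − 30·9 + 3·9^2 = ¥283. That is the break-even price.
Between these two prices the firm operates at a loss; above ¥283 it earns a profit.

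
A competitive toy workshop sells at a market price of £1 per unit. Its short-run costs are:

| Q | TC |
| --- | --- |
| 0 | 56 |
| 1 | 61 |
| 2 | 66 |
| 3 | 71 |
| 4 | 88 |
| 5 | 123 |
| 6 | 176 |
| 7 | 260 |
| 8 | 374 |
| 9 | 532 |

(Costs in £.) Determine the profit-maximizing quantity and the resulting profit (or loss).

Q = 0 (shut down); profit = -£56

Profit at each row (π = 1Q − TC): Q=0: -56; Q=1: -60; Q=2: -64; Q=3: -68; Q=4: -84; Q=5: -118; Q=6: -170; Q=7: -253; Q=8: -366; Q=9: -523.
Profit is highest at Q = 0. Equivalently, the lowest AVC in the table is 5/1 ≈ £5 at Q = 1, and P = £1 falls below it — price never covers variable cost, so the firm shuts down and loses only its fixed cost.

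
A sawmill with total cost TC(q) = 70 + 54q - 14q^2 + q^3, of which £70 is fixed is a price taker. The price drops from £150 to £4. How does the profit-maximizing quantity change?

AVC = 54 - 14q + q^2, minimized at q = 7 where min AVC = £5. MC = 54 - 28q + 3q^2.
With P = £150 above the shutdown price, P = MC gives q = 12.
At P = £4 < min AVC = £5, price no longer covers variable cost at any output, so the firm shuts down: q = 0.

Output falls from 12 to 0 (the firm shuts down)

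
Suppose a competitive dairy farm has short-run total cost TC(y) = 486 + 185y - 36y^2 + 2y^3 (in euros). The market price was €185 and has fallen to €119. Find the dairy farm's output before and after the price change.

MC = 185 - 72y + 6y^2; the shutdown threshold is min AVC = €23 (at y = 9).
At P = €185 ≥ min AVC, set P = MC on the rising branch: y = 12.
At P = €119 ≥ min AVC, set P = MC: y = 11. The firm stays open but cuts output.

Output falls from 12 to 11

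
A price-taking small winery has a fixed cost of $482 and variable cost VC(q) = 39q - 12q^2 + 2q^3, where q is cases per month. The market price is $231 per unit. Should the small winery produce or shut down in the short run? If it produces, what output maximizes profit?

Produce at q = 8

Strip out fixed cost: VC = 39q - 12q^2 + 2q^3. Then AVC = 39 - 12q + 2q^2 and MC = 39 - 24q + 6q^2.
The AVC parabola has its vertex at q = 12/4 = 3, where AVC = 39 - 12·3 + 2·3^2 = $21.
Because $231 ≥ $21, revenue can cover variable cost; the firm operates.
Solving P = MC: -192 - 24q + 6q^2 = 0 ⇒ q = -4 or 8. On the upward-sloping branch, q* = 8.
Check: AVC at q = 8 is $71 ≤ P, so revenue covers variable cost.
Profit = P·q − TC = 231·8 − 1050 = $798.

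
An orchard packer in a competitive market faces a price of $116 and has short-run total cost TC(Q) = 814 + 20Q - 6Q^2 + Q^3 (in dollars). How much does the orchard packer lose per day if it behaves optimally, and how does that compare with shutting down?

Profit = -$174 at Q = 8

AVC = 20 - 6Q + Q^2 has its minimum $11 at Q = 3; price $116 clears that bar, so the firm operates.
MC = 20 - 12Q + 3Q^2. Setting P = MC and taking the root on the rising branch gives Q* = 8.
TR = 116·8 = 928. TC = 814 + 288 = 1102. Profit = 928 − 1102 = -$174.
That loss of $174 beats the $814 the firm would lose by shutting down; producing recovers $640 of fixed cost.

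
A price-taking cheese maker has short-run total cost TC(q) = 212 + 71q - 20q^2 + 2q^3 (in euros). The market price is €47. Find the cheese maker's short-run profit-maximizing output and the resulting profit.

AVC = 71 - 20q + 2q^2; min AVC = €21 at q = 5. Since P = €47 ≥ min AVC, the firm produces.
MC = 71 - 40q + 6q^2. Setting P = MC and taking the root on the rising branch gives q* = 6.
TR = 47·6 = 282. TC = 212 + 138 = 350. Profit = 282 − 350 = -€68.
That loss of €68 beats the €212 the firm would lose by shutting down; producing recovers €144 of fixed cost.

Profit = -€68 at q = 6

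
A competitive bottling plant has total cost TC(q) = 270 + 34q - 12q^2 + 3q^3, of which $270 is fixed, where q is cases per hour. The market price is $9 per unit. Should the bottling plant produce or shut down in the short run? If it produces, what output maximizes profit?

Strip out fixed cost: VC = 34q - 12q^2 + 3q^3. Then AVC = 34 - 12q + 3q^2 and MC = 34 - 24q + 9q^2.
The AVC parabola has its vertex at q = 12/6 = 2, where AVC = 34 - 12·2 + 3·2^2 = $22.
P = $9 lies below min AVC = $22; no output level covers variable cost.
Best response: produce nothing and absorb the $270 fixed cost.

Shut down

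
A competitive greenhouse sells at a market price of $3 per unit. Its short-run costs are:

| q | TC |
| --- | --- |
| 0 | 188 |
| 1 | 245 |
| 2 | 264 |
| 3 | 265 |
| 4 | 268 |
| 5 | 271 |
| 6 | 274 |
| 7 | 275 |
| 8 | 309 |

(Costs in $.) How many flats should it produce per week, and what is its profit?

q = 0 (shut down); profit = -$188

Compute π = P·q − TC at each output: q=0: -188; q=1: -242; q=2: -258; q=3: -256; q=4: -256; q=5: -256; q=6: -256; q=7: -254; q=8: -285.
Profit is highest at q = 0. Equivalently, the lowest AVC in the table is 87/7 ≈ $12.43 at q = 7, and P = $3 falls below it — price never covers variable cost, so the firm shuts down and loses only its fixed cost.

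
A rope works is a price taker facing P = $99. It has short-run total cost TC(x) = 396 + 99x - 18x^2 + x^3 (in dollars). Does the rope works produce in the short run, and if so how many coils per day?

Produce at x = 12

Strip out fixed cost: VC = 99x - 18x^2 + x^3. Then AVC = 99 - 18x + x^2 and MC = 99 - 36x + 3x^2.
AVC is minimized where dAVC/dx = -18 + 2x = 0, at x = 9; min AVC = 99 - 18·9 + 9^2 = $18.
Because $99 ≥ $18, revenue can cover variable cost; the firm operates.
Set P = MC: 99 = 99 - 36x + 3x^2 → -36x + 3x^2 = 0. The roots are x = 0 and x = 12; the profit-maximizing output is on the rising part of MC, so x* = 12.
Check: AVC at x = 12 is $27 ≤ P, so revenue covers variable cost.
Profit = P·x − TC = 99·12 − 720 = $468.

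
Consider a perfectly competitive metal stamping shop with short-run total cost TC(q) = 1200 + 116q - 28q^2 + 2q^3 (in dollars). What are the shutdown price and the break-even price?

AVC = 116 - 28q + 2q^2; minimized at q = 7, giving min AVC = $18. That is the shutdown price.
ATC = 1200/q + 116 - 28q + 2q^2. Setting dATC/dq = −1200/q^2 − 28 + 4q = 0 gives q = 10 (since 4·10^3 − 28·10^2 = 1200).
min ATC = 1200/10 + 116 − 28·10 + 2·10^2 = $156. That is the break-even price.
Between these two prices the firm operates at a loss; above $156 it earns a profit.

Shutdown price = $18; break-even price = $156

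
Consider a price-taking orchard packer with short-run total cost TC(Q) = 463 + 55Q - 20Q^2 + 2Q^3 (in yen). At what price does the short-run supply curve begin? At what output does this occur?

The firm shuts down when price falls below the minimum of average variable cost. AVC = VC/Q = 55 - 20Q + 2Q^2.
dAVC/dQ = -20 + 4Q = 0 gives Q = 5. min AVC = 55 - 20·5 + 2·5^2 = 5.
The firm shuts down for any P below ¥5.

¥5 per unit, at Q = 5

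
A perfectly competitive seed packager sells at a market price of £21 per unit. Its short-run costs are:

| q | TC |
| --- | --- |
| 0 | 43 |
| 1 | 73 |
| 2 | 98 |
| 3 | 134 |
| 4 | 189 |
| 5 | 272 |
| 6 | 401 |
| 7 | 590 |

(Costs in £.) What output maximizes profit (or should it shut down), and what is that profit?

Profit at each row (π = 21q − TC): q=0: -43; q=1: -52; q=2: -56; q=3: -71; q=4: -105; q=5: -167; q=6: -275; q=7: -443.
Profit is highest at q = 0. Equivalently, the lowest AVC in the table is 55/2 ≈ £27.50 at q = 2, and P = £21 falls below it — price never covers variable cost, so the firm shuts down and loses only its fixed cost.

q = 0 (shut down); profit = -£43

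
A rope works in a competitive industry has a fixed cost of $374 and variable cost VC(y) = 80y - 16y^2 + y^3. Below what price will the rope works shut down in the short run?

$16 per unit

The shutdown price is the minimum of AVC. VC = 80y - 16y^2 + y^3, so AVC = 80 - 16y + y^2.
dAVC/dy = -16 + 2y = 0 gives y = 8. min AVC = 80 - 16·8 + 8^2 = 16.
The firm shuts down for any P below $16.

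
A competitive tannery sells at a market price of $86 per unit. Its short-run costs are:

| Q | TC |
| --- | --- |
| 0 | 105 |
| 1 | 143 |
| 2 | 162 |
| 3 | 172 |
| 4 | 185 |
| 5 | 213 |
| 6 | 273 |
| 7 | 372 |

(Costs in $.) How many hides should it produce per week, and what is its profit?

Q = 6; profit = $243

Compute π = P·Q − TC at each output: Q=0: -105; Q=1: -57; Q=2: 10; Q=3: 86; Q=4: 159; Q=5: 217; Q=6: 243; Q=7: 230.
Profit is maximized at Q = 6. AVC there is 168/6 = $28 ≤ P, so producing beats shutting down (which would give -$105).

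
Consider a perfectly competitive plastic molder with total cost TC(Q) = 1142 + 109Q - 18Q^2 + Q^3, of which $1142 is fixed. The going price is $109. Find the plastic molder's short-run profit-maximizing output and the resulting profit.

Profit = -$278 at Q = 12

AVC = 109 - 18Q + Q^2 has its minimum $28 at Q = 9; price $109 clears that bar, so the firm operates.
MC = 109 - 36Q + 3Q^2. Setting P = MC and taking the root on the rising branch gives Q* = 12.
TR = 109·12 = 1308. TC = 1142 + 444 = 1586. Profit = 1308 − 1586 = -$278.
Shutting down would mean losing the fixed cost of $1142, so operating at a loss of $278 is better by $864.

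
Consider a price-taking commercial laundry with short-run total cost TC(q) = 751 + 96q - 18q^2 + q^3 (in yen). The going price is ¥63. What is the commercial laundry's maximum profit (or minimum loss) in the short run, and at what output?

AVC = 96 - 18q + q^2; min AVC = ¥15 at q = 9. Since P = ¥63 ≥ min AVC, the firm produces.
MC = 96 - 36q + 3q^2. Setting P = MC and taking the root on the rising branch gives q* = 11.
TR = 63·11 = 693. TC = 751 + 209 = 960. Profit = 693 − 960 = -¥267.
Shutting down would mean losing the fixed cost of ¥751, so operating at a loss of ¥267 is better by ¥484.

Profit = -¥267 at q = 11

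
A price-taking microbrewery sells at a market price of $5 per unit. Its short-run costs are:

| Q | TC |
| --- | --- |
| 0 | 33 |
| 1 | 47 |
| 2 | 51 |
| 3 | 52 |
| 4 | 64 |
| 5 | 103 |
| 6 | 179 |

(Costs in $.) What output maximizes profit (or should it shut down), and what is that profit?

Compute π = P·Q − TC at each output: Q=0: -33; Q=1: -42; Q=2: -41; Q=3: -37; Q=4: -44; Q=5: -78; Q=6: -149.
Profit is highest at Q = 0. Equivalently, the lowest AVC in the table is 19/3 ≈ $6.33 at Q = 3, and P = $5 falls below it — price never covers variable cost, so the firm shuts down and loses only its fixed cost.

Q = 0 (shut down); profit = -$33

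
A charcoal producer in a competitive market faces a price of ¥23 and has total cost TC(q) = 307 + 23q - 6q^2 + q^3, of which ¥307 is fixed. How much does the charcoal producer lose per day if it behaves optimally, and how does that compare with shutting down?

AVC = 23 - 6q + q^2; min AVC = ¥14 at q = 3. Since P = ¥23 ≥ min AVC, the firm produces.
MC = 23 - 12q + 3q^2. Setting P = MC and taking the root on the rising branch gives q* = 4.
TR = 23·4 = 92. TC = 307 + 60 = 367. Profit = 92 − 367 = -¥275.
Shutting down would mean losing the fixed cost of ¥307, so operating at a loss of ¥275 is better by ¥32.

Profit = -¥275 at q = 4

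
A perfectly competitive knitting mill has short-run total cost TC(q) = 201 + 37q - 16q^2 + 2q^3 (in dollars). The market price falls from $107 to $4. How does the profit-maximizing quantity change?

AVC = 37 - 16q + 2q^2, minimized at q = 4 where min AVC = $5. MC = 37 - 32q + 6q^2.
With P = $107 above the shutdown price, P = MC gives q = 7.
At P = $4 < min AVC = $5, price no longer covers variable cost at any output, so the firm shuts down: q = 0.

Output falls from 7 to 0 (the firm shuts down)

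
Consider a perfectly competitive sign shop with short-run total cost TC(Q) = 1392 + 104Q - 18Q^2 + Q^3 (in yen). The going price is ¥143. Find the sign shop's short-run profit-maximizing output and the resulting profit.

AVC = 104 - 18Q + Q^2 has its minimum ¥23 at Q = 9; price ¥143 clears that bar, so the firm operates.
With MC = 104 - 36Q + 3Q^2, P = MC on the upward-sloping part at Q* = 13.
TR = 143·13 = 1859. TC = 1392 + 507 = 1899. Profit = 1859 − 1899 = -¥40.
By producing, the firm covers all variable cost plus ¥1352 of fixed cost; shutting down would lose the full ¥1392.

Profit = -¥40 at Q = 13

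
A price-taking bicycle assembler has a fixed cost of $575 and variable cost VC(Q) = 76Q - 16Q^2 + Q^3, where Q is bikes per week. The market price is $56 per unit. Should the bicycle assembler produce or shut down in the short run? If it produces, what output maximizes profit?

Produce at Q = 10

From TC, MC = TC'(Q) = 76 - 32Q + 3Q^2 and AVC = VC/Q = 76 - 16Q + Q^2.
AVC is minimized where dAVC/dQ = -16 + 2Q = 0, at Q = 8; min AVC = 76 - 16·8 + 8^2 = $12.
Since P = $56 ≥ min AVC = $12, price covers variable cost and the firm should produce.
Solving P = MC: 20 - 32Q + 3Q^2 = 0 ⇒ Q = 2/3 or 10. On the upward-sloping branch, Q* = 10.
Check: AVC at Q = 10 is $16 ≤ P, so revenue covers variable cost.
Profit = P·Q − TC = 56·10 − 735 = -$175, a loss, but smaller than the $575 fixed cost the firm would lose by shutting down.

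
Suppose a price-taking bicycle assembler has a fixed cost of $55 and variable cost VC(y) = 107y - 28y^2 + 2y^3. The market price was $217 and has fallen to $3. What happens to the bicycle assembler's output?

Output falls from 11 to 0 (the firm shuts down)

MC = 107 - 56y + 6y^2; the shutdown threshold is min AVC = $9 (at y = 7).
At P = $217 ≥ min AVC, set P = MC on the rising branch: y = 11.
At P = $3 < min AVC = $9, price no longer covers variable cost at any output, so the firm shuts down: y = 0.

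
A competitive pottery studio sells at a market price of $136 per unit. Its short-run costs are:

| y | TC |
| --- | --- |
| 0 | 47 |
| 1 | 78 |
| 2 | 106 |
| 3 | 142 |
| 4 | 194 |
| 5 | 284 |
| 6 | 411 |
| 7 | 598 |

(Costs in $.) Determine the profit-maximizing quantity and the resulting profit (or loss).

y = 6; profit = $405

Profit at each row (π = 136y − TC): y=0: -47; y=1: 58; y=2: 166; y=3: 266; y=4: 350; y=5: 396; y=6: 405; y=7: 354.
Profit is maximized at y = 6. AVC there is 364/6 = $60.67 ≤ P, so producing beats shutting down (which would give -$47).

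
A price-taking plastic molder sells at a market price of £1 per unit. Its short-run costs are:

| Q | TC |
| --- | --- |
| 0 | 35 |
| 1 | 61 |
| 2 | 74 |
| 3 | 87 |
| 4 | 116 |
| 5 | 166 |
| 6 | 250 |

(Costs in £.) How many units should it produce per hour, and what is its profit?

Q = 0 (shut down); profit = -£35

Profit at each row (π = 1Q − TC): Q=0: -35; Q=1: -60; Q=2: -72; Q=3: -84; Q=4: -112; Q=5: -161; Q=6: -244.
Profit is highest at Q = 0. Equivalently, the lowest AVC in the table is 52/3 ≈ £17.33 at Q = 3, and P = £1 falls below it — price never covers variable cost, so the firm shuts down and loses only its fixed cost.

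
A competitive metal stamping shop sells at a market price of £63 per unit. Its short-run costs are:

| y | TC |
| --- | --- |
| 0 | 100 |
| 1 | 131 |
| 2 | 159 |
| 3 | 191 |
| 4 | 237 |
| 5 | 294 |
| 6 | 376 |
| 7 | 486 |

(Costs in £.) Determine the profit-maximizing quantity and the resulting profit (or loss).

Profit at each row (π = 63y − TC): y=0: -100; y=1: -68; y=2: -33; y=3: -2; y=4: 15; y=5: 21; y=6: 2; y=7: -45.
Profit is maximized at y = 5. AVC there is 194/5 = £38.80 ≤ P, so producing beats shutting down (which would give -£100).

y = 5; profit = £21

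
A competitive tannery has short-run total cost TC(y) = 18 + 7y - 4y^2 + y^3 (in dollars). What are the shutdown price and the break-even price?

Shutdown price = $3; break-even price = $10

AVC = 7 - 4y + y^2; minimized at y = 2, giving min AVC = $3. That is the shutdown price.
ATC = 18/y + 7 - 4y + y^2. Setting dATC/dy = −18/y^2 − 4 + 2y = 0 gives y = 3 (since 2·3^3 − 4·3^2 = 18).
min ATC = 18/3 + 7 − 4·3 + 3^2 = $10. That is the break-even price.
Between these two prices the firm operates at a loss; above $10 it earns a profit.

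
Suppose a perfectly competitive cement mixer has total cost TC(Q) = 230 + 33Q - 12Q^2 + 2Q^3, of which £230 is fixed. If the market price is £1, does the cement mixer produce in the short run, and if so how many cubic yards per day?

Shut down

Variable cost is VC = 33Q - 12Q^2 + 2Q^3, so AVC = VC/Q = 33 - 12Q + 2Q^2 and MC = dTC/dQ = 33 - 24Q + 6Q^2.
AVC hits its minimum where MC = AVC, at Q = 3, giving min AVC = 33 - 12·3 + 2·3^2 = £15.
Since P = £1 < min AVC = £15, price fails to cover variable cost at any output.
Best response: produce nothing and absorb the £230 fixed cost.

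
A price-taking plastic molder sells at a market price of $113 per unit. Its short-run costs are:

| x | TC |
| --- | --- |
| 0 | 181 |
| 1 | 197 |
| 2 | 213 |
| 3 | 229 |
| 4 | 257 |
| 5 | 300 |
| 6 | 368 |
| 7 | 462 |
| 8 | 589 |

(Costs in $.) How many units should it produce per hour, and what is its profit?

x = 7; profit = $329

Profit at each row (π = 113x − TC): x=0: -181; x=1: -84; x=2: 13; x=3: 110; x=4: 195; x=5: 265; x=6: 310; x=7: 329; x=8: 315.
Profit is maximized at x = 7. AVC there is 281/7 = $40.14 ≤ P, so producing beats shutting down (which would give -$181).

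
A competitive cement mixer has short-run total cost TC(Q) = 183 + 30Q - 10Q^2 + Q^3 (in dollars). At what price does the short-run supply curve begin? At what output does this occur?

$5 per unit, at Q = 5

The firm shuts down when price falls below the minimum of average variable cost. AVC = VC/Q = 30 - 10Q + Q^2.
dAVC/dQ = -10 + 2Q = 0 gives Q = 5. min AVC = 30 - 10·5 + 5^2 = 5.
The firm shuts down for any P below $5.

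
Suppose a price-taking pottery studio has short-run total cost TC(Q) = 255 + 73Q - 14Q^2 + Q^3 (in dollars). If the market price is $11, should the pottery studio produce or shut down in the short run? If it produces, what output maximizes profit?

Shut down

Variable cost is VC = 73Q - 14Q^2 + Q^3, so AVC = VC/Q = 73 - 14Q + Q^2 and MC = dTC/dQ = 73 - 28Q + 3Q^2.
AVC is minimized where dAVC/dQ = -14 + 2Q = 0, at Q = 7; min AVC = 73 - 14·7 + 7^2 = $24.
Since P = $11 < min AVC = $24, price fails to cover variable cost at any output.
Shutting down limits the loss to fixed cost, $255.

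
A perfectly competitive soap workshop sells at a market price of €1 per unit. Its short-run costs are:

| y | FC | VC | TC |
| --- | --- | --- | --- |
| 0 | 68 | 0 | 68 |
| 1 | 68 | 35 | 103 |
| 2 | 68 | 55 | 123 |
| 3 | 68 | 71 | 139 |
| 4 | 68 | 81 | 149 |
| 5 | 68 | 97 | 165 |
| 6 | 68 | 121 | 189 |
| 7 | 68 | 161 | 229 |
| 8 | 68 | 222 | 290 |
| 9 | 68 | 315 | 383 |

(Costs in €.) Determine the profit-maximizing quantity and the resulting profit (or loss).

Compute π = P·y − TC at each output: y=0: -68; y=1: -102; y=2: -121; y=3: -136; y=4: -145; y=5: -160; y=6: -183; y=7: -222; y=8: -282; y=9: -374.
Profit is highest at y = 0. Equivalently, the lowest AVC in the table is 97/5 ≈ €19.40 at y = 5, and P = €1 falls below it — price never covers variable cost, so the firm shuts down and loses only its fixed cost.

y = 0 (shut down); profit = -€68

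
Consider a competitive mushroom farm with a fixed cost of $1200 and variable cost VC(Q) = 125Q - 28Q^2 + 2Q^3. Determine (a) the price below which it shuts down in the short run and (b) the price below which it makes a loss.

Shutdown price = $27; break-even price = $165

Shutdown price = min AVC. AVC = 125 - 28Q + 2Q^2, with vertex at Q = 7 and minimum $27.
ATC = 1200/Q + 125 - 28Q + 2Q^2. Setting dATC/dQ = −1200/Q^2 − 28 + 4Q = 0 gives Q = 10 (since 4·10^3 − 28·10^2 = 1200).
min ATC = 1200/10 + 125 − 28·10 + 2·10^2 = $165. That is the break-even price.
Between these two prices the firm operates at a loss; above $165 it earns a profit.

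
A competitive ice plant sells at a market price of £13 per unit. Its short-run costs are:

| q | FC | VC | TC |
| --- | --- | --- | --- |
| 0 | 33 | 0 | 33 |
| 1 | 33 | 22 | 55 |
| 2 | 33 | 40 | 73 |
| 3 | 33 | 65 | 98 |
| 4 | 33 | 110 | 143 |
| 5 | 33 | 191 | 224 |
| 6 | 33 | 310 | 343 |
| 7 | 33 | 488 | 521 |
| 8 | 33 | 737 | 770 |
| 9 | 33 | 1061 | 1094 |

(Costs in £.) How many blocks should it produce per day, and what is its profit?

q = 0 (shut down); profit = -£33

Profit at each row (π = 13q − TC): q=0: -33; q=1: -42; q=2: -47; q=3: -59; q=4: -91; q=5: -159; q=6: -265; q=7: -430; q=8: -666; q=9: -977.
Profit is highest at q = 0. Equivalently, the lowest AVC in the table is 40/2 ≈ £20 at q = 2, and P = £13 falls below it — price never covers variable cost, so the firm shuts down and loses only its fixed cost.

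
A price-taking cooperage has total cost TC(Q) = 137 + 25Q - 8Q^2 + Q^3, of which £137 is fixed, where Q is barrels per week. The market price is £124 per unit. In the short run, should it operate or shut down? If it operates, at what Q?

Produce at Q = 9

Strip out fixed cost: VC = 25Q - 8Q^2 + Q^3. Then AVC = 25 - 8Q + Q^2 and MC = 25 - 16Q + 3Q^2.
AVC is minimized where dAVC/dQ = -8 + 2Q = 0, at Q = 4; min AVC = 25 - 8·4 + 4^2 = £9.
P = £124 exceeds min AVC = £9, so the firm stays open.
P = MC gives -99 - 16Q + 3Q^2 = 0, with roots -11/3 and 9. Take the larger (rising MC): Q* = 9.
Check: AVC at Q = 9 is £34 ≤ P, so revenue covers variable cost.
Profit = P·Q − TC = 124·9 − 443 = £673.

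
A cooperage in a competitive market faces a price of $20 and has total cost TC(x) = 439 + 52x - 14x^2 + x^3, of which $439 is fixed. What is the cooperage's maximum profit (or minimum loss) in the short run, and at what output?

Profit = -$311 at x = 8

AVC = 52 - 14x + x^2 has its minimum $3 at x = 7; price $20 clears that bar, so the firm operates.
With MC = 52 - 28x + 3x^2, P = MC on the upward-sloping part at x* = 8.
TR = 20·8 = 160. TC = 439 + 32 = 471. Profit = 160 − 471 = -$311.
Shutting down would mean losing the fixed cost of $439, so operating at a loss of $311 is better by $128.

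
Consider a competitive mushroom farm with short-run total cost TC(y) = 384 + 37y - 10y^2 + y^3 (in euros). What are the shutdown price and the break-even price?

Shutdown price = €12; break-even price = €69

AVC = 37 - 10y + y^2; minimized at y = 5, giving min AVC = €12. That is the shutdown price.
ATC = 384/y + 37 - 10y + y^2. Setting dATC/dy = −384/y^2 − 10 + 2y = 0 gives y = 8 (since 2·8^3 − 10·8^2 = 384).
min ATC = 384/8 + 37 − 10·8 + 8^2 = €69. That is the break-even price.
For €12 ≤ P < €69 the firm produces at a loss; below €12 it shuts down.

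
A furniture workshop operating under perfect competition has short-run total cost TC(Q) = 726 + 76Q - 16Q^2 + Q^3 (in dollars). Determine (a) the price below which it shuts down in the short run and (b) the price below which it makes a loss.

Shutdown price = min AVC. AVC = 76 - 16Q + Q^2, with vertex at Q = 8 and minimum $12.
ATC = 726/Q + 76 - 16Q + Q^2. Setting dATC/dQ = −726/Q^2 − 16 + 2Q = 0 gives Q = 11 (since 2·11^3 − 16·11^2 = 726).
min ATC = 726/11 + 76 − 16·11 + 11^2 = $87. That is the break-even price.
For $12 ≤ P < $87 the firm produces at a loss; below $12 it shuts down.

Shutdown price = $12; break-even price = $87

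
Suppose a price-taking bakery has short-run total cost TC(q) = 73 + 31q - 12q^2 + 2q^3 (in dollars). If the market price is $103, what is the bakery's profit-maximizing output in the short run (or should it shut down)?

Strip out fixed cost: VC = 31q - 12q^2 + 2q^3. Then AVC = 31 - 12q + 2q^2 and MC = 31 - 24q + 6q^2.
AVC is minimized where dAVC/dq = -12 + 4q = 0, at q = 3; min AVC = 31 - 12·3 + 2·3^2 = $13.
Because $103 ≥ $13, revenue can cover variable cost; the firm operates.
P = MC gives -72 - 24q + 6q^2 = 0, with roots -2 and 6. Take the larger (rising MC): q* = 6.
Check: AVC at q = 6 is $31 ≤ P, so revenue covers variable cost.
Profit = P·q − TC = 103·6 − 259 = $359.

Produce at q = 6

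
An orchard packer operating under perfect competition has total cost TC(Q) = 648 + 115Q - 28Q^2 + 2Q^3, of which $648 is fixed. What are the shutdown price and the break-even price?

Shutdown price = $17; break-even price = $97

AVC = 115 - 28Q + 2Q^2; minimized at Q = 7, giving min AVC = $17. That is the shutdown price.
ATC = 648/Q + 115 - 28Q + 2Q^2. Setting dATC/dQ = −648/Q^2 − 28 + 4Q = 0 gives Q = 9 (since 4·9^3 − 28·9^2 = 648).
min ATC = 648/9 + 115 − 28·9 + 2·9^2 = $97. That is the break-even price.
For $17 ≤ P < $97 the firm produces at a loss; below $17 it shuts down.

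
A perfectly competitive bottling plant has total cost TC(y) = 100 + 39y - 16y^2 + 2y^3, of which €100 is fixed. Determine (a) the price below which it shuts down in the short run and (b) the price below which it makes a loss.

Shutdown price = €7; break-even price = €29

AVC = 39 - 16y + 2y^2; minimized at y = 4, giving min AVC = €7. That is the shutdown price.
ATC = 100/y + 39 - 16y + 2y^2. Setting dATC/dy = −100/y^2 − 16 + 4y = 0 gives y = 5 (since 4·5^3 − 16·5^2 = 100).
min ATC = 100/5 + 39 − 16·5 + 2·5^2 = €29. That is the break-even price.
Between these two prices the firm operates at a loss; above €29 it earns a profit.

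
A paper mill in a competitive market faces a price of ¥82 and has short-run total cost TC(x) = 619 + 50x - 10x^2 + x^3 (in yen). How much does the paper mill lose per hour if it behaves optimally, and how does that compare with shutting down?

AVC = 50 - 10x + x^2 has its minimum ¥25 at x = 5; price ¥82 clears that bar, so the firm operates.
With MC = 50 - 20x + 3x^2, P = MC on the upward-sloping part at x* = 8.
TR = 82·8 = 656. TC = 619 + 272 = 891. Profit = 656 − 891 = -¥235.
By producing, the firm covers all variable cost plus ¥384 of fixed cost; shutting down would lose the full ¥619.

Profit = -¥235 at x = 8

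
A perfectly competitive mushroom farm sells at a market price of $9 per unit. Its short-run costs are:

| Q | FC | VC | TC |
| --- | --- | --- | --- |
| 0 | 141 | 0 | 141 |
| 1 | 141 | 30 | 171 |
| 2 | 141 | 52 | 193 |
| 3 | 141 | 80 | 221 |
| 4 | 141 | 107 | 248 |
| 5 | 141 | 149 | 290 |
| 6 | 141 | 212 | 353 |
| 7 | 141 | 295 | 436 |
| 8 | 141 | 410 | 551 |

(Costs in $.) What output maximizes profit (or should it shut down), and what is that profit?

Tabulate TR − TC: Q=0: -141; Q=1: -162; Q=2: -175; Q=3: -194; Q=4: -212; Q=5: -245; Q=6: -299; Q=7: -373; Q=8: -479.
Profit is highest at Q = 0. Equivalently, the lowest AVC in the table is 52/2 ≈ $26 at Q = 2, and P = $9 falls below it — price never covers variable cost, so the firm shuts down and loses only its fixed cost.

Q = 0 (shut down); profit = -$141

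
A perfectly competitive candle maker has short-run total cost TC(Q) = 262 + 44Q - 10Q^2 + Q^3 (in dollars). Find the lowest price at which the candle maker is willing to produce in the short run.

$19 per unit

The shutdown price is the minimum of AVC. VC = 44Q - 10Q^2 + Q^3, so AVC = 44 - 10Q + Q^2.
At the minimum of AVC, MC = AVC. MC = 44 - 20Q + 3Q^2; setting MC = AVC gives 2Q^2 - 10Q = 0, so Q = 5. min AVC = 19.
The firm shuts down for any P below $19.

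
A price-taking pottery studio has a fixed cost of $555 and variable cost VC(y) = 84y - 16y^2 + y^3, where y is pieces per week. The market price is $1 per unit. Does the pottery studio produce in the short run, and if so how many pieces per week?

Variable cost is VC = 84y - 16y^2 + y^3, so AVC = VC/y = 84 - 16y + y^2 and MC = dTC/dy = 84 - 32y + 3y^2.
The AVC parabola has its vertex at y = 16/2 = 8, where AVC = 84 - 16·8 + 8^2 = $20.
Since P = $1 < min AVC = $20, price fails to cover variable cost at any output.
The firm minimizes its loss by shutting down and losing only its fixed cost of $555.

Shut down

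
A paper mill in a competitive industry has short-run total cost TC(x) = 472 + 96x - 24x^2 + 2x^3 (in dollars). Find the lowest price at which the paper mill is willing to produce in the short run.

$24 per unit

Short-run supply begins at min AVC. From VC = 96x - 24x^2 + 2x^3, AVC = 96 - 24x + 2x^2.
dAVC/dx = -24 + 4x = 0 gives x = 6. min AVC = 96 - 24·6 + 2·6^2 = 24.
The firm shuts down for any P below $24.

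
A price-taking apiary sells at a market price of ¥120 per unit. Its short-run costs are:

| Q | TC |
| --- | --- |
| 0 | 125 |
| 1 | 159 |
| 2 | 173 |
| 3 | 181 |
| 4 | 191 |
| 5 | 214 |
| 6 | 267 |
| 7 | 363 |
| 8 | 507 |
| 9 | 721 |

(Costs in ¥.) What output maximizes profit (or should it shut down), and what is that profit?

Q = 7; profit = ¥477

Compute π = P·Q − TC at each output: Q=0: -125; Q=1: -39; Q=2: 67; Q=3: 179; Q=4: 289; Q=5: 386; Q=6: 453; Q=7: 477; Q=8: 453; Q=9: 359.
Profit is maximized at Q = 7. AVC there is 238/7 = ¥34 ≤ P, so producing beats shutting down (which would give -¥125).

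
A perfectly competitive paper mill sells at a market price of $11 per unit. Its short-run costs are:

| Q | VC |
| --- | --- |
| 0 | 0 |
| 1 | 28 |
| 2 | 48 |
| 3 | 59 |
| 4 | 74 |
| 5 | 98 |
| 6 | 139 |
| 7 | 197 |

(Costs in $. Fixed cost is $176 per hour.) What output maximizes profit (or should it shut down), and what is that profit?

Q = 0 (shut down); profit = -$176

Profit at each row (π = 11Q − TC): Q=0: -176; Q=1: -193; Q=2: -202; Q=3: -202; Q=4: -206; Q=5: -219; Q=6: -249; Q=7: -296.
Profit is highest at Q = 0. Equivalently, the lowest AVC in the table is 74/4 ≈ $18.50 at Q = 4, and P = $11 falls below it — price never covers variable cost, so the firm shuts down and loses only its fixed cost.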